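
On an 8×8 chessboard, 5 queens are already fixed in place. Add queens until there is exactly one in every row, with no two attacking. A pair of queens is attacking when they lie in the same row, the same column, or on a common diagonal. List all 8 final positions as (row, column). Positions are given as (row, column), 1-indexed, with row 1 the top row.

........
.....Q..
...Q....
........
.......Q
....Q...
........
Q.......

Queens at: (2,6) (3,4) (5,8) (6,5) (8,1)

(1,3) (2,6) (3,4) (4,2) (5,8) (6,5) (7,7) (8,1)

Row 1: attacked by (2,6)→{5,6,7}; (3,4)→{2,4,6}; (5,8)→{4,8}; (6,5)→{5}; (8,1)→{1,8}. Safe: 3. Place at column 3.
Row 4: attacked by (1,3)→{3,6}; (2,6)→{4,6,8}; (3,4)→{3,4,5}; (5,8)→{7,8}; (6,5)→{3,5,7}; (8,1)→{1,5}. Safe: 2. Place at column 2.
Row 7: attacked by (1,3)→{3}; (2,6)→{1,6}; (3,4)→{4,8}; (4,2)→{2,5}; (5,8)→{6,8}; (6,5)→{4,5,6}; (8,1)→{1,2}. Safe: 7. Place at column 7.
Columns [3, 6, 4, 2, 8, 5, 7, 1], r−c [-2, -4, -1, 2, -3, 1, 0, 7], r+c [4, 8, 7, 6, 13, 11, 14, 9] are all distinct, so no two queens attack.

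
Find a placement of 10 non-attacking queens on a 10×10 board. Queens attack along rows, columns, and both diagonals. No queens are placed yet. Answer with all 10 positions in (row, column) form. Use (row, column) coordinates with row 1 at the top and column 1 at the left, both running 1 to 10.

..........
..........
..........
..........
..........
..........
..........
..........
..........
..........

(1,1) (2,5) (3,8) (4,2) (5,7) (6,10) (7,3) (8,9) (9,6) (10,4)

Row 1: Safe: 1, 2, 3, 4, 5, 6, 7, 8, 9, 10. Place at column 1.
Row 2: attacked by (1,1)→{1,2}. Safe: 3, 4, 5, 6, 7, 8, 9, 10. Place at column 5.
Row 3: attacked by (1,1)→{1,3}; (2,5)→{4,5,6}. Safe: 2, 7, 8, 9, 10. Place at column 8.
Row 4: attacked by (1,1)→{1,4}; (2,5)→{3,5,7}; (3,8)→{7,8,9}. Safe: 2, 6, 10. Place at column 2.
Row 5: attacked by (1,1)→{1,5}; (2,5)→{2,5,8}; (3,8)→{6,8,10}; (4,2)→{1,2,3}. Safe: 4, 7, 9. Place at column 7.
Row 6: attacked by (1,1)→{1,6}; (2,5)→{1,5,9}; (3,8)→{5,8}; (4,2)→{2,4}; (5,7)→{6,7,8}. Safe: 3, 10. Place at column 10.
Row 7: attacked by (1,1)→{1,7}; (2,5)→{5,10}; (3,8)→{4,8}; (4,2)→{2,5}; (5,7)→{5,7,9}; (6,10)→{9,10}. Safe: 3, 6. Place at column 3.
Row 8: attacked by (1,1)→{1,8}; (2,5)→{5}; (3,8)→{3,8}; (4,2)→{2,6}; (5,7)→{4,7,10}; (6,10)→{8,10}; (7,3)→{2,3,4}. Safe: 9. Place at column 9.
Row 9: attacked by (1,1)→{1,9}; (2,5)→{5}; (3,8)→{2,8}; (4,2)→{2,7}; (5,7)→{3,7}; (6,10)→{7,10}; (7,3)→{1,3,5}; (8,9)→{8,9,10}. Safe: 4, 6. Place at column 6.
Row 10: attacked by (1,1)→{1,10}; (2,5)→{5}; (3,8)→{1,8}; (4,2)→{2,8}; (5,7)→{2,7}; (6,10)→{6,10}; (7,3)→{3,6}; (8,9)→{7,9}; (9,6)→{5,6,7}. Safe: 4. Place at column 4.
Columns [1, 5, 8, 2, 7, 10, 3, 9, 6, 4], r−c [0, -3, -5, 2, -2, -4, 4, -1, 3, 6], r+c [2, 7, 11, 6, 12, 16, 10, 17, 15, 14] are all distinct, so no two queens attack.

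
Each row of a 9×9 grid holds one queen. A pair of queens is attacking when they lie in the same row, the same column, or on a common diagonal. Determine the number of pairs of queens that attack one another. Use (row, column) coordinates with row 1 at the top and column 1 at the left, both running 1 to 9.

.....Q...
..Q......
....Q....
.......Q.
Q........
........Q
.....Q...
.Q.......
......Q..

Same column: (1,6)–(7,6) (column 6).
Total attacking pairs: 1.

1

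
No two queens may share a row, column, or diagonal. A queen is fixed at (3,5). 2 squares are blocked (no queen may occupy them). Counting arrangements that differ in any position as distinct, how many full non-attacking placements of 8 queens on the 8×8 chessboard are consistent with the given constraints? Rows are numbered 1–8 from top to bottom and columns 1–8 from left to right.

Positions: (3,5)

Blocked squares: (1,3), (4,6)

12

Branch on row 1: col 1 → 1; col 2 → 1; col 4 → 6; col 6 → 3; col 8 → 1.
Sum: 1 + 1 + 6 + 3 + 1 = 12.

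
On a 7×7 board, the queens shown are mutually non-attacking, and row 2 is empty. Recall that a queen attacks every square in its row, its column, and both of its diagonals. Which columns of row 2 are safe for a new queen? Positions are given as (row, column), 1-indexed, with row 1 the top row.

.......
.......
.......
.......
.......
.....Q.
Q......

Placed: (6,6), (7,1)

(6,6) attacks row 2 at column 6 and diagonals 2.
(7,1) attacks row 2 at column 1 and diagonals 6.
Attacked columns: {1, 2, 6}. Safe: {3, 4, 5, 7}.

columns 3, 4, 5, 7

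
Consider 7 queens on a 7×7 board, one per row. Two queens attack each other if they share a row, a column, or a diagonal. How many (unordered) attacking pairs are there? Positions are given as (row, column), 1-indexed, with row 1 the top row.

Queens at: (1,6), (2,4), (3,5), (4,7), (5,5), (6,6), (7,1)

5

Same column: (1,6)–(6,6) (column 6); (3,5)–(5,5) (column 5).
Same diagonal: (2,4)–(3,5) (|2−3| = |4−5| = 1); (3,5)–(7,1) (|3−7| = |5−1| = 4); (5,5)–(6,6) (|5−6| = |5−6| = 1).
Total attacking pairs: 5.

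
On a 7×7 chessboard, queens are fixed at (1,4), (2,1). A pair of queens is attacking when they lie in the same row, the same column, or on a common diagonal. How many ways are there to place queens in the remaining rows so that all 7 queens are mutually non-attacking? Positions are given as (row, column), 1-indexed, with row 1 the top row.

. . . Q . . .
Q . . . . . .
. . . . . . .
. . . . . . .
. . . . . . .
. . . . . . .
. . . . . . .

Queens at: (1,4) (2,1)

2

Branch on row 3: col 3 → 1; col 5 → 1; col 7 → 0.
Sum: 1 + 1 + 0 = 2.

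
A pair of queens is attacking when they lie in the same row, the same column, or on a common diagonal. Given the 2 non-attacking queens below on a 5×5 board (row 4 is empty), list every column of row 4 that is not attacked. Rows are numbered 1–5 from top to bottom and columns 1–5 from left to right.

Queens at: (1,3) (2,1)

(1,3) attacks row 4 at column 3.
(2,1) attacks row 4 at column 1 and diagonals 3.
Attacked columns: {1, 3}. Safe: {2, 4, 5}.

columns 2, 4, 5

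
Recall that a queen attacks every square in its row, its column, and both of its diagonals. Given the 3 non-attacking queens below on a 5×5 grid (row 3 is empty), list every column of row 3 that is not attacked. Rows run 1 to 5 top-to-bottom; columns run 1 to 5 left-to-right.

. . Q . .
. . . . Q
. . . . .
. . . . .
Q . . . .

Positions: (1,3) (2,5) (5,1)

columns 2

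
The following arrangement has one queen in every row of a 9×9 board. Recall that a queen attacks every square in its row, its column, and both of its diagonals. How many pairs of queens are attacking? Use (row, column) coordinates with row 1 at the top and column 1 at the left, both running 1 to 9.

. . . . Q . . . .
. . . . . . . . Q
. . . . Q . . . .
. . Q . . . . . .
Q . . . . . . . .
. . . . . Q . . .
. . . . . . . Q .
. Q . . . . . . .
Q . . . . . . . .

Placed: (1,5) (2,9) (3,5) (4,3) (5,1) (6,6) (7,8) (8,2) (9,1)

Same column: (1,5)–(3,5) (column 5); (5,1)–(9,1) (column 1).
Same diagonal: (1,5)–(5,1) (|1−5| = |5−1| = 4); (8,2)–(9,1) (|8−9| = |2−1| = 1).
Total attacking pairs: 4.

4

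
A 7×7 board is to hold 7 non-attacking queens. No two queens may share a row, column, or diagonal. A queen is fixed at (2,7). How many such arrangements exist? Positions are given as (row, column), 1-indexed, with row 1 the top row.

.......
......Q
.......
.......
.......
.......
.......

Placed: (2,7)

7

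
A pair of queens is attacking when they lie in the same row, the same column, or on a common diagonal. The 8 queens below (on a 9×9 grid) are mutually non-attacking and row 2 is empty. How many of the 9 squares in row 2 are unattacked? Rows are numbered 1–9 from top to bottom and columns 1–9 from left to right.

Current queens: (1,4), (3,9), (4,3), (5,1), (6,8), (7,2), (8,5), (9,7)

(1,4) attacks row 2 at column 4 and diagonals 3, 5.
(3,9) attacks row 2 at column 9 and diagonals 8.
(4,3) attacks row 2 at column 3 and diagonals 1, 5.
(5,1) attacks row 2 at column 1 and diagonals 4.
(6,8) attacks row 2 at column 8 and diagonals 4.
(7,2) attacks row 2 at column 2 and diagonals 7.
(8,5) attacks row 2 at column 5.
(9,7) attacks row 2 at column 7.
Attacked columns: {1, 2, 3, 4, 5, 7, 8, 9}. Safe: {6}.

1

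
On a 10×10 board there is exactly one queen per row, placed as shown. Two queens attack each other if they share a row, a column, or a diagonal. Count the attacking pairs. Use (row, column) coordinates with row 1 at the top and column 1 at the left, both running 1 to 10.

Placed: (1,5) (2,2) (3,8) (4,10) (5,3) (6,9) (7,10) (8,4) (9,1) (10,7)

Same column: (4,10)–(7,10) (column 10).
Same diagonal: (6,9)–(7,10) (|6−7| = |9−10| = 1); (7,10)–(10,7) (|7−10| = |10−7| = 3).
Total attacking pairs: 3.

3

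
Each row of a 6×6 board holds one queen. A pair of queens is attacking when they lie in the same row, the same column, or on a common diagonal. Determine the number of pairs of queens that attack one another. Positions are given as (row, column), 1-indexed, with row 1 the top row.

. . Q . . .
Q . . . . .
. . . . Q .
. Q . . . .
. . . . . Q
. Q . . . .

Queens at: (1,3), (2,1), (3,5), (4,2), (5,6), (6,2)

3

Same column: (4,2)–(6,2) (column 2).
Same diagonal: (1,3)–(3,5) (|1−3| = |3−5| = 2); (3,5)–(6,2) (|3−6| = |5−2| = 3).
Total attacking pairs: 3.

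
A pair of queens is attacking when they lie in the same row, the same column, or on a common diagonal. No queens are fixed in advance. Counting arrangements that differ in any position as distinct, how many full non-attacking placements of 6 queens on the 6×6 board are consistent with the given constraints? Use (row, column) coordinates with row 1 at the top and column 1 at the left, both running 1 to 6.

4

Branch on row 1: col 1 → 0; col 2 → 1; col 3 → 1; col 4 → 1; col 5 → 1; col 6 → 0.
Sum: 0 + 1 + 1 + 1 + 1 + 0 = 4.
(This is the classic 6-queens count.)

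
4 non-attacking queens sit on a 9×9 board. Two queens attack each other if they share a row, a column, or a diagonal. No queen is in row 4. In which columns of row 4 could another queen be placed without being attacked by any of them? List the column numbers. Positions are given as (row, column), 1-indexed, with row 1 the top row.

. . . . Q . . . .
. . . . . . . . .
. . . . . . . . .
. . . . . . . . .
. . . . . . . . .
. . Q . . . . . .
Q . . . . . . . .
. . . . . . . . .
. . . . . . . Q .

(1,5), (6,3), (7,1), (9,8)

(1,5) attacks row 4 at column 5 and diagonals 2, 8.
(6,3) attacks row 4 at column 3 and diagonals 1, 5.
(7,1) attacks row 4 at column 1 and diagonals 4.
(9,8) attacks row 4 at column 8 and diagonals 3.
Attacked columns: {1, 2, 3, 4, 5, 8}. Safe: {6, 7, 9}.

columns 6, 7, 9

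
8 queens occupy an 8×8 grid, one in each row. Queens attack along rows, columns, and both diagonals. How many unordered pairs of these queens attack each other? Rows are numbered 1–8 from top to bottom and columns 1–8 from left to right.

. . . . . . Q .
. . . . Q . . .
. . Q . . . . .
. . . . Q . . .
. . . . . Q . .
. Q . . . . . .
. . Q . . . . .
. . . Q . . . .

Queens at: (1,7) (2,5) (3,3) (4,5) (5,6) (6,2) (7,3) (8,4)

Same column: (2,5)–(4,5) (column 5); (3,3)–(7,3) (column 3).
Same diagonal: (1,7)–(6,2) (|1−6| = |7−2| = 5); (4,5)–(5,6) (|4−5| = |5−6| = 1); (6,2)–(7,3) (|6−7| = |2−3| = 1); (6,2)–(8,4) (|6−8| = |2−4| = 2); (7,3)–(8,4) (|7−8| = |3−4| = 1).
Total attacking pairs: 7.

7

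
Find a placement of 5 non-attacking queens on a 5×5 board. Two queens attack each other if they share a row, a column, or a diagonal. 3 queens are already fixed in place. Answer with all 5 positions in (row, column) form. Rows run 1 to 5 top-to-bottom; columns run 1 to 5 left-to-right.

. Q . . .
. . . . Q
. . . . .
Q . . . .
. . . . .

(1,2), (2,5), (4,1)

Row 3: attacked by (1,2)→{2,4}; (2,5)→{4,5}; (4,1)→{1,2}. Safe: 3. Place at column 3.
Row 5: attacked by (1,2)→{2}; (2,5)→{2,5}; (3,3)→{1,3,5}; (4,1)→{1,2}. Safe: 4. Place at column 4.
Columns [2, 5, 3, 1, 4], r−c [-1, -3, 0, 3, 1], r+c [3, 7, 6, 5, 9] are all distinct, so no two queens attack.

(1,2) (2,5) (3,3) (4,1) (5,4)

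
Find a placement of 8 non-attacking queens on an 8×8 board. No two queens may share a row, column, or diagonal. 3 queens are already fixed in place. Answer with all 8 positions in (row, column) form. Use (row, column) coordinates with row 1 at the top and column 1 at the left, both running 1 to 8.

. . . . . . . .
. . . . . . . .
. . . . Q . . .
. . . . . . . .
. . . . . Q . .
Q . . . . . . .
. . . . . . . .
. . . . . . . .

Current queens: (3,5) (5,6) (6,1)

(1,4) (2,2) (3,5) (4,8) (5,6) (6,1) (7,3) (8,7)

Row 1: attacked by (3,5)→{3,5,7}; (5,6)→{2,6}; (6,1)→{1,6}. Safe: 4, 8. Place at column 4.
Row 2: attacked by (1,4)→{3,4,5}; (3,5)→{4,5,6}; (5,6)→{3,6}; (6,1)→{1,5}. Safe: 2, 7, 8. Place at column 2.
Row 4: attacked by (1,4)→{1,4,7}; (2,2)→{2,4}; (3,5)→{4,5,6}; (5,6)→{5,6,7}; (6,1)→{1,3}. Safe: 8. Place at column 8.
Row 7: attacked by (1,4)→{4}; (2,2)→{2,7}; (3,5)→{1,5}; (4,8)→{5,8}; (5,6)→{4,6,8}; (6,1)→{1,2}. Safe: 3. Place at column 3.
Row 8: attacked by (1,4)→{4}; (2,2)→{2,8}; (3,5)→{5}; (4,8)→{4,8}; (5,6)→{3,6}; (6,1)→{1,3}; (7,3)→{2,3,4}. Safe: 7. Place at column 7.
Columns [4, 2, 5, 8, 6, 1, 3, 7], r−c [-3, 0, -2, -4, -1, 5, 4, 1], r+c [5, 4, 8, 12, 11, 7, 10, 15] are all distinct, so no two queens attack.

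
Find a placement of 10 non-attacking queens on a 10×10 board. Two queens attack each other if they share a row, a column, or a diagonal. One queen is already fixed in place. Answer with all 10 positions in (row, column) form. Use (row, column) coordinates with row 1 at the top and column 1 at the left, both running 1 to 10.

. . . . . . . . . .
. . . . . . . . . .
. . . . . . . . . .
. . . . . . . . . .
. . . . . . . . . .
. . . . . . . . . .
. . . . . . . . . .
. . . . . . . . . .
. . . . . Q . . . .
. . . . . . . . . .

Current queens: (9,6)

(1,4) (2,7) (3,10) (4,2) (5,5) (6,8) (7,1) (8,3) (9,6) (10,9)

Row 1: attacked by (9,6)→{6}. Safe: 1, 2, 3, 4, 5, 7, 8, 9, 10. Place at column 4.
Row 2: attacked by (1,4)→{3,4,5}; (9,6)→{6}. Safe: 1, 2, 7, 8, 9, 10. Place at column 7.
Row 3: attacked by (1,4)→{2,4,6}; (2,7)→{6,7,8}; (9,6)→{6}. Safe: 1, 3, 5, 9, 10. Place at column 10.
Row 4: attacked by (1,4)→{1,4,7}; (2,7)→{5,7,9}; (3,10)→{9,10}; (9,6)→{1,6}. Safe: 2, 3, 8. Place at column 2.
Row 5: attacked by (1,4)→{4,8}; (2,7)→{4,7,10}; (3,10)→{8,10}; (4,2)→{1,2,3}; (9,6)→{2,6,10}. Safe: 5, 9. Place at column 5.
Row 6: attacked by (1,4)→{4,9}; (2,7)→{3,7}; (3,10)→{7,10}; (4,2)→{2,4}; (5,5)→{4,5,6}; (9,6)→{3,6,9}. Safe: 1, 8. Place at column 8.
Row 7: attacked by (1,4)→{4,10}; (2,7)→{2,7}; (3,10)→{6,10}; (4,2)→{2,5}; (5,5)→{3,5,7}; (6,8)→{7,8,9}; (9,6)→{4,6,8}. Safe: 1. Place at column 1.
Row 8: attacked by (1,4)→{4}; (2,7)→{1,7}; (3,10)→{5,10}; (4,2)→{2,6}; (5,5)→{2,5,8}; (6,8)→{6,8,10}; (7,1)→{1,2}; (9,6)→{5,6,7}. Safe: 3, 9. Place at column 3.
Row 10: attacked by (1,4)→{4}; (2,7)→{7}; (3,10)→{3,10}; (4,2)→{2,8}; (5,5)→{5,10}; (6,8)→{4,8}; (7,1)→{1,4}; (8,3)→{1,3,5}; (9,6)→{5,6,7}. Safe: 9. Place at column 9.
Columns [4, 7, 10, 2, 5, 8, 1, 3, 6, 9], r−c [-3, -5, -7, 2, 0, -2, 6, 5, 3, 1], r+c [5, 9, 13, 6, 10, 14, 8, 11, 15, 19] are all distinct, so no two queens attack.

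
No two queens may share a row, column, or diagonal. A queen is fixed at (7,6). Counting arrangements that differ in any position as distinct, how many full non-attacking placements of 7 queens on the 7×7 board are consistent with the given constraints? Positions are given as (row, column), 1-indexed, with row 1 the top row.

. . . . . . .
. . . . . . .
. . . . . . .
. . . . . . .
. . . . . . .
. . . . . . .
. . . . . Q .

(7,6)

Branch on row 1: col 1 → 1; col 2 → 4; col 3 → 1; col 4 → 1; col 5 → 0; col 7 → 0.
Sum: 1 + 4 + 1 + 1 + 0 + 0 = 7.

7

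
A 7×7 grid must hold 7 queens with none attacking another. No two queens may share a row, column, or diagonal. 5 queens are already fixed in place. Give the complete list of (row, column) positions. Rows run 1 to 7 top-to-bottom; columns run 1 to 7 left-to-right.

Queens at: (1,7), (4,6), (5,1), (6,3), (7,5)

Row 2: attacked by (1,7)→{6,7}; (4,6)→{4,6}; (5,1)→{1,4}; (6,3)→{3,7}; (7,5)→{5}. Safe: 2. Place at column 2.
Row 3: attacked by (1,7)→{5,7}; (2,2)→{1,2,3}; (4,6)→{5,6,7}; (5,1)→{1,3}; (6,3)→{3,6}; (7,5)→{1,5}. Safe: 4. Place at column 4.
Columns [7, 2, 4, 6, 1, 3, 5], r−c [-6, 0, -1, -2, 4, 3, 2], r+c [8, 4, 7, 10, 6, 9, 12] are all distinct, so no two queens attack.

(1,7) (2,2) (3,4) (4,6) (5,1) (6,3) (7,5)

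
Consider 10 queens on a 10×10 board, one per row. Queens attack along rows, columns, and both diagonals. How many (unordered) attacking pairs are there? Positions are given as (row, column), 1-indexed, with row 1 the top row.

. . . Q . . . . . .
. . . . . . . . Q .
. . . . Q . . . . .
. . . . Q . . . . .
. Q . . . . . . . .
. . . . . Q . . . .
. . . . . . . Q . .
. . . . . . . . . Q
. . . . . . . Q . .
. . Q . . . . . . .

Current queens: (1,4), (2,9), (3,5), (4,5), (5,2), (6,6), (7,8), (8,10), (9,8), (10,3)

Same column: (3,5)–(4,5) (column 5); (7,8)–(9,8) (column 8).
Same diagonal: (3,5)–(8,10) (|3−8| = |5−10| = 5); (4,5)–(7,8) (|4−7| = |5−8| = 3).
Total attacking pairs: 4.

4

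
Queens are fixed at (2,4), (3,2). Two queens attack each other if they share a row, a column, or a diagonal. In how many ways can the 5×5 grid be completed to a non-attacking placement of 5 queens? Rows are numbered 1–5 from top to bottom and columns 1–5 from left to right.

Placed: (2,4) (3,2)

Branch on row 1: col 1 → 1.
Sum: 1 = 1.

1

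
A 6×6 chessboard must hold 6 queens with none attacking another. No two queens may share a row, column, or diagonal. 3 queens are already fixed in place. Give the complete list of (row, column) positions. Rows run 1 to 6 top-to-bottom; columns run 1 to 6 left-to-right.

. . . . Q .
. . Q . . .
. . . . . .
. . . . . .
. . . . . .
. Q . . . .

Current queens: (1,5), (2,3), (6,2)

(1,5) (2,3) (3,1) (4,6) (5,4) (6,2)

Row 3: attacked by (1,5)→{3,5}; (2,3)→{2,3,4}; (6,2)→{2,5}. Safe: 1, 6. Place at column 1.
Row 4: attacked by (1,5)→{2,5}; (2,3)→{1,3,5}; (3,1)→{1,2}; (6,2)→{2,4}. Safe: 6. Place at column 6.
Row 5: attacked by (1,5)→{1,5}; (2,3)→{3,6}; (3,1)→{1,3}; (4,6)→{5,6}; (6,2)→{1,2,3}. Safe: 4. Place at column 4.
Columns [5, 3, 1, 6, 4, 2], r−c [-4, -1, 2, -2, 1, 4], r+c [6, 5, 4, 10, 9, 8] are all distinct, so no two queens attack.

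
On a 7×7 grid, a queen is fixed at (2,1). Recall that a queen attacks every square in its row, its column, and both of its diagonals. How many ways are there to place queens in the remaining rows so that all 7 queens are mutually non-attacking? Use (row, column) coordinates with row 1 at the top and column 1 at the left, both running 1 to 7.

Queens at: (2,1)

Branch on row 1: col 3 → 2; col 4 → 2; col 5 → 2; col 6 → 1; col 7 → 0.
Sum: 2 + 2 + 2 + 1 + 0 = 7.

7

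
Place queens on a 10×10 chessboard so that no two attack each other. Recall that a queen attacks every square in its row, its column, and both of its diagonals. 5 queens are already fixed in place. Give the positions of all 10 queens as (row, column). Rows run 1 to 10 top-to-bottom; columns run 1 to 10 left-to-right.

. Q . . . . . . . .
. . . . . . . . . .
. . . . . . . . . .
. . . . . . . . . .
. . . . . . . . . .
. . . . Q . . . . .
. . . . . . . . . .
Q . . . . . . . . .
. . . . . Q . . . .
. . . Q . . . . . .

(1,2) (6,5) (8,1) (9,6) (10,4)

(1,2) (2,8) (3,3) (4,9) (5,7) (6,5) (7,10) (8,1) (9,6) (10,4)

Row 2: attacked by (1,2)→{1,2,3}; (6,5)→{1,5,9}; (8,1)→{1,7}; (9,6)→{6}; (10,4)→{4}. Safe: 8, 10. Place at column 8.
Row 3: attacked by (1,2)→{2,4}; (2,8)→{7,8,9}; (6,5)→{2,5,8}; (8,1)→{1,6}; (9,6)→{6}; (10,4)→{4}. Safe: 3, 10. Place at column 3.
Row 4: attacked by (1,2)→{2,5}; (2,8)→{6,8,10}; (3,3)→{2,3,4}; (6,5)→{3,5,7}; (8,1)→{1,5}; (9,6)→{1,6}; (10,4)→{4,10}. Safe: 9. Place at column 9.
Row 5: attacked by (1,2)→{2,6}; (2,8)→{5,8}; (3,3)→{1,3,5}; (4,9)→{8,9,10}; (6,5)→{4,5,6}; (8,1)→{1,4}; (9,6)→{2,6,10}; (10,4)→{4,9}. Safe: 7. Place at column 7.
Row 7: attacked by (1,2)→{2,8}; (2,8)→{3,8}; (3,3)→{3,7}; (4,9)→{6,9}; (5,7)→{5,7,9}; (6,5)→{4,5,6}; (8,1)→{1,2}; (9,6)→{4,6,8}; (10,4)→{1,4,7}. Safe: 10. Place at column 10.
Columns [2, 8, 3, 9, 7, 5, 10, 1, 6, 4], r−c [-1, -6, 0, -5, -2, 1, -3, 7, 3, 6], r+c [3, 10, 6, 13, 12, 11, 17, 9, 15, 14] are all distinct, so no two queens attack.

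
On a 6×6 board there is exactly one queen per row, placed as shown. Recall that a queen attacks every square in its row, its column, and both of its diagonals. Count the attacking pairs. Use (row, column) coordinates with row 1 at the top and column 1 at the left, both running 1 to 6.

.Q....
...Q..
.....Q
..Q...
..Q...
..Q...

4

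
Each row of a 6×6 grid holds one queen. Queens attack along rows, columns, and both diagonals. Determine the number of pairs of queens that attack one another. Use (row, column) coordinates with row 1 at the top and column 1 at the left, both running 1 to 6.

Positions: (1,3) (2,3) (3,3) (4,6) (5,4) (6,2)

4

Same column: (1,3)–(2,3) (column 3); (1,3)–(3,3) (column 3); (2,3)–(3,3) (column 3).
Same diagonal: (1,3)–(4,6) (|1−4| = |3−6| = 3).
Total attacking pairs: 4.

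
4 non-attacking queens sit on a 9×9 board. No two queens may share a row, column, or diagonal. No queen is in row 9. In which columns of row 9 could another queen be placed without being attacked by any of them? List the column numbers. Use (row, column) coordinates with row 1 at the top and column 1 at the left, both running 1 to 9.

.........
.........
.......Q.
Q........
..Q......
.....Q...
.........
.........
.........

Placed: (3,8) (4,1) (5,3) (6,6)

columns 4, 5

(3,8) attacks row 9 at column 8 and diagonals 2.
(4,1) attacks row 9 at column 1 and diagonals 6.
(5,3) attacks row 9 at column 3 and diagonals 7.
(6,6) attacks row 9 at column 6 and diagonals 3, 9.
Attacked columns: {1, 2, 3, 6, 7, 8, 9}. Safe: {4, 5}.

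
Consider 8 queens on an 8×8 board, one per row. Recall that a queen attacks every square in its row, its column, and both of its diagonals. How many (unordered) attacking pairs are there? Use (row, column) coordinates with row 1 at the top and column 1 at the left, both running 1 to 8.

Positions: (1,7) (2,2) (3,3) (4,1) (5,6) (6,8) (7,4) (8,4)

Same column: (7,4)–(8,4) (column 4).
Same diagonal: (2,2)–(3,3) (|2−3| = |2−3| = 1); (4,1)–(7,4) (|4−7| = |1−4| = 3); (5,6)–(7,4) (|5−7| = |6−4| = 2).
Total attacking pairs: 4.

4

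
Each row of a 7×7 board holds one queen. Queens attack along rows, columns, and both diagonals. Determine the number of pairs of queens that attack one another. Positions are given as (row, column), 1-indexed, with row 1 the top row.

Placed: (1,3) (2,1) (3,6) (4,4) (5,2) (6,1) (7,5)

Same column: (2,1)–(6,1) (column 1).
Same diagonal: (5,2)–(6,1) (|5−6| = |2−1| = 1).
Total attacking pairs: 2.

2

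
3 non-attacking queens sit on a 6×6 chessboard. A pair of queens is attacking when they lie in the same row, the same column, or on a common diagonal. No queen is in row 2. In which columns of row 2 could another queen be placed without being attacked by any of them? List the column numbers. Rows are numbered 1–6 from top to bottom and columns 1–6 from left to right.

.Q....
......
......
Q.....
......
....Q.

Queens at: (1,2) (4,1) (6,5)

(1,2) attacks row 2 at column 2 and diagonals 1, 3.
(4,1) attacks row 2 at column 1 and diagonals 3.
(6,5) attacks row 2 at column 5 and diagonals 1.
Attacked columns: {1, 2, 3, 5}. Safe: {4, 6}.

columns 4, 6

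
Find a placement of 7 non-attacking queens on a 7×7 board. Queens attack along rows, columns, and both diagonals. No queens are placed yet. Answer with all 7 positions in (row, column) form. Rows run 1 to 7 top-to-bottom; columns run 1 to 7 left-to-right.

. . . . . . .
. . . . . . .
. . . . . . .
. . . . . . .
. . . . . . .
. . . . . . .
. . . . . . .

Row 1: Safe: 1, 2, 3, 4, 5, 6, 7. Place at column 5.
Row 2: attacked by (1,5)→{4,5,6}. Safe: 1, 2, 3, 7. Place at column 2.
Row 3: attacked by (1,5)→{3,5,7}; (2,2)→{1,2,3}. Safe: 4, 6. Place at column 6.
Row 4: attacked by (1,5)→{2,5}; (2,2)→{2,4}; (3,6)→{5,6,7}. Safe: 1, 3. Place at column 3.
Row 5: attacked by (1,5)→{1,5}; (2,2)→{2,5}; (3,6)→{4,6}; (4,3)→{2,3,4}. Safe: 7. Place at column 7.
Row 6: attacked by (1,5)→{5}; (2,2)→{2,6}; (3,6)→{3,6}; (4,3)→{1,3,5}; (5,7)→{6,7}. Safe: 4. Place at column 4.
Row 7: attacked by (1,5)→{5}; (2,2)→{2,7}; (3,6)→{2,6}; (4,3)→{3,6}; (5,7)→{5,7}; (6,4)→{3,4,5}. Safe: 1. Place at column 1.
Columns [5, 2, 6, 3, 7, 4, 1], r−c [-4, 0, -3, 1, -2, 2, 6], r+c [6, 4, 9, 7, 12, 10, 8] are all distinct, so no two queens attack.

(1,5) (2,2) (3,6) (4,3) (5,7) (6,4) (7,1)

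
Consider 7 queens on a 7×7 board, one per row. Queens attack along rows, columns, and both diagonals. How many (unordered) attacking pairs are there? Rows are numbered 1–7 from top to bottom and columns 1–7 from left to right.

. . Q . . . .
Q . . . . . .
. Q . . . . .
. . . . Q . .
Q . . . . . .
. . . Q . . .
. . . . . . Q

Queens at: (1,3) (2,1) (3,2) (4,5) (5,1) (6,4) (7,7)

2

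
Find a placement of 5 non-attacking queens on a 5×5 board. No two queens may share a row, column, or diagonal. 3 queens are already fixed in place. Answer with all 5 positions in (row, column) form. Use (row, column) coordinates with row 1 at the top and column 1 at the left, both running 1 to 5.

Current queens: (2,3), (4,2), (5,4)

Row 1: attacked by (2,3)→{2,3,4}; (4,2)→{2,5}; (5,4)→{4}. Safe: 1. Place at column 1.
Row 3: attacked by (1,1)→{1,3}; (2,3)→{2,3,4}; (4,2)→{1,2,3}; (5,4)→{2,4}. Safe: 5. Place at column 5.
Columns [1, 3, 5, 2, 4], r−c [0, -1, -2, 2, 1], r+c [2, 5, 8, 6, 9] are all distinct, so no two queens attack.

(1,1) (2,3) (3,5) (4,2) (5,4)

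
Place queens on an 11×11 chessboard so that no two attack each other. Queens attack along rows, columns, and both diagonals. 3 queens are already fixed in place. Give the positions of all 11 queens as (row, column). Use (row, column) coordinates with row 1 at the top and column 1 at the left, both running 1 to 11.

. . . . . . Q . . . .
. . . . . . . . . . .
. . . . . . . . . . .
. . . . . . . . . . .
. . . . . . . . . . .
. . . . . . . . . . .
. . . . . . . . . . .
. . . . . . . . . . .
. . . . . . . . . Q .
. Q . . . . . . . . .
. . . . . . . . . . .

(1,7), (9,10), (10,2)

(1,7) (2,9) (3,6) (4,3) (5,1) (6,8) (7,11) (8,5) (9,10) (10,2) (11,4)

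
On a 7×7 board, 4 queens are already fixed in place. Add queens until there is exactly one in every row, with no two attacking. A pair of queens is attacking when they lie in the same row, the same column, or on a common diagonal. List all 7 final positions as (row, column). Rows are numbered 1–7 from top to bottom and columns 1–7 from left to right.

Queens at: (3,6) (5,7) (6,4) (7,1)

(1,5) (2,2) (3,6) (4,3) (5,7) (6,4) (7,1)

Row 1: attacked by (3,6)→{4,6}; (5,7)→{3,7}; (6,4)→{4}; (7,1)→{1,7}. Safe: 2, 5. Place at column 5.
Row 2: attacked by (1,5)→{4,5,6}; (3,6)→{5,6,7}; (5,7)→{4,7}; (6,4)→{4}; (7,1)→{1,6}. Safe: 2, 3. Place at column 2.
Row 4: attacked by (1,5)→{2,5}; (2,2)→{2,4}; (3,6)→{5,6,7}; (5,7)→{6,7}; (6,4)→{2,4,6}; (7,1)→{1,4}. Safe: 3. Place at column 3.
Columns [5, 2, 6, 3, 7, 4, 1], r−c [-4, 0, -3, 1, -2, 2, 6], r+c [6, 4, 9, 7, 12, 10, 8] are all distinct, so no two queens attack.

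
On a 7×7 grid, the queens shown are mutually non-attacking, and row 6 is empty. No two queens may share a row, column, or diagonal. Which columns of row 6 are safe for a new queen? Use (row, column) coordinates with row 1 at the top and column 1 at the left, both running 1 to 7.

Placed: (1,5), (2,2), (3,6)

(1,5) attacks row 6 at column 5.
(2,2) attacks row 6 at column 2 and diagonals 6.
(3,6) attacks row 6 at column 6 and diagonals 3.
Attacked columns: {2, 3, 5, 6}. Safe: {1, 4, 7}.

columns 1, 4, 7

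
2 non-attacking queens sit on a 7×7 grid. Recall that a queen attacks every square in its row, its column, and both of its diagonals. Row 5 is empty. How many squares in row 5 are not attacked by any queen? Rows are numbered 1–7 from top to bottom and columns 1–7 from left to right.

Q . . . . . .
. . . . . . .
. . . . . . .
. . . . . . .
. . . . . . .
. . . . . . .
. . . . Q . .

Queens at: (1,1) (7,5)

(1,1) attacks row 5 at column 1 and diagonals 5.
(7,5) attacks row 5 at column 5 and diagonals 3, 7.
Attacked columns: {1, 3, 5, 7}. Safe: {2, 4, 6}.

3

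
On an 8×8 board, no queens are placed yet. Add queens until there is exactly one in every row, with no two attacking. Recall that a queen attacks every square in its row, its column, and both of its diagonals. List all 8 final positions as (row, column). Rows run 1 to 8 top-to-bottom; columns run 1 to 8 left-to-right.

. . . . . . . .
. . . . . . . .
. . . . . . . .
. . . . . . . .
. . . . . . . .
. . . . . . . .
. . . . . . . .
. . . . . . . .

(1,3) (2,5) (3,8) (4,4) (5,1) (6,7) (7,2) (8,6)

Row 1: Safe: 1, 2, 3, 4, 5, 6, 7, 8. Place at column 3.
Row 2: attacked by (1,3)→{2,3,4}. Safe: 1, 5, 6, 7, 8. Place at column 5.
Row 3: attacked by (1,3)→{1,3,5}; (2,5)→{4,5,6}. Safe: 2, 7, 8. Place at column 8.
Row 4: attacked by (1,3)→{3,6}; (2,5)→{3,5,7}; (3,8)→{7,8}. Safe: 1, 2, 4. Place at column 4.
Row 5: attacked by (1,3)→{3,7}; (2,5)→{2,5,8}; (3,8)→{6,8}; (4,4)→{3,4,5}. Safe: 1. Place at column 1.
Row 6: attacked by (1,3)→{3,8}; (2,5)→{1,5}; (3,8)→{5,8}; (4,4)→{2,4,6}; (5,1)→{1,2}. Safe: 7. Place at column 7.
Row 7: attacked by (1,3)→{3}; (2,5)→{5}; (3,8)→{4,8}; (4,4)→{1,4,7}; (5,1)→{1,3}; (6,7)→{6,7,8}. Safe: 2. Place at column 2.
Row 8: attacked by (1,3)→{3}; (2,5)→{5}; (3,8)→{3,8}; (4,4)→{4,8}; (5,1)→{1,4}; (6,7)→{5,7}; (7,2)→{1,2,3}. Safe: 6. Place at column 6.
Columns [3, 5, 8, 4, 1, 7, 2, 6], r−c [-2, -3, -5, 0, 4, -1, 5, 2], r+c [4, 7, 11, 8, 6, 13, 9, 14] are all distinct, so no two queens attack.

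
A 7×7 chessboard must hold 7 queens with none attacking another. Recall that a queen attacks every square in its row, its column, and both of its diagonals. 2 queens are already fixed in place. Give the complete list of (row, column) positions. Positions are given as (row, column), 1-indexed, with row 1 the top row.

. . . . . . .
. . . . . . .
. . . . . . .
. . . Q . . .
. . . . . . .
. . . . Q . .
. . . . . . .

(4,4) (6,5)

Row 1: attacked by (4,4)→{1,4,7}; (6,5)→{5}. Safe: 2, 3, 6. Place at column 6.
Row 2: attacked by (1,6)→{5,6,7}; (4,4)→{2,4,6}; (6,5)→{1,5}. Safe: 3. Place at column 3.
Row 3: attacked by (1,6)→{4,6}; (2,3)→{2,3,4}; (4,4)→{3,4,5}; (6,5)→{2,5}. Safe: 1, 7. Place at column 7.
Row 5: attacked by (1,6)→{2,6}; (2,3)→{3,6}; (3,7)→{5,7}; (4,4)→{3,4,5}; (6,5)→{4,5,6}. Safe: 1. Place at column 1.
Row 7: attacked by (1,6)→{6}; (2,3)→{3}; (3,7)→{3,7}; (4,4)→{1,4,7}; (5,1)→{1,3}; (6,5)→{4,5,6}. Safe: 2. Place at column 2.
Columns [6, 3, 7, 4, 1, 5, 2], r−c [-5, -1, -4, 0, 4, 1, 5], r+c [7, 5, 10, 8, 6, 11, 9] are all distinct, so no two queens attack.

(1,6) (2,3) (3,7) (4,4) (5,1) (6,5) (7,2)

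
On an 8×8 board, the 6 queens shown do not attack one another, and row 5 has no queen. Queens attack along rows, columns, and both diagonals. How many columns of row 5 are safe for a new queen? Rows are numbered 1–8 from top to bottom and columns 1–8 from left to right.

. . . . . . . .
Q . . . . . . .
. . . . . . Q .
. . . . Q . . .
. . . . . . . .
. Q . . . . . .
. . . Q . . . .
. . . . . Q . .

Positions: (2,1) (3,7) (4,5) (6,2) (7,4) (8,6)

(2,1) attacks row 5 at column 1 and diagonals 4.
(3,7) attacks row 5 at column 7 and diagonals 5.
(4,5) attacks row 5 at column 5 and diagonals 4, 6.
(6,2) attacks row 5 at column 2 and diagonals 1, 3.
(7,4) attacks row 5 at column 4 and diagonals 2, 6.
(8,6) attacks row 5 at column 6 and diagonals 3.
Attacked columns: {1, 2, 3, 4, 5, 6, 7}. Safe: {8}.

1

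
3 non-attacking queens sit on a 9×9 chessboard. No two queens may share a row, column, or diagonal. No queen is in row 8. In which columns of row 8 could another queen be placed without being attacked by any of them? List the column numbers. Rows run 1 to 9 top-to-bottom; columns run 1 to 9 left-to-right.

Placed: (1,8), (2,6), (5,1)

(1,8) attacks row 8 at column 8 and diagonals 1.
(2,6) attacks row 8 at column 6.
(5,1) attacks row 8 at column 1 and diagonals 4.
Attacked columns: {1, 4, 6, 8}. Safe: {2, 3, 5, 7, 9}.

columns 2, 3, 5, 7, 9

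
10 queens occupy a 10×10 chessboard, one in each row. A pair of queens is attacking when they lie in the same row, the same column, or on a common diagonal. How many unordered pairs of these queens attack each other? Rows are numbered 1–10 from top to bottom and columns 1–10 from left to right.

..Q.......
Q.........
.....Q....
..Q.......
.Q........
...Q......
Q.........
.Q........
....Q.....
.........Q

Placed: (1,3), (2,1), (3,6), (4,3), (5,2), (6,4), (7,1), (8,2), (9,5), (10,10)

7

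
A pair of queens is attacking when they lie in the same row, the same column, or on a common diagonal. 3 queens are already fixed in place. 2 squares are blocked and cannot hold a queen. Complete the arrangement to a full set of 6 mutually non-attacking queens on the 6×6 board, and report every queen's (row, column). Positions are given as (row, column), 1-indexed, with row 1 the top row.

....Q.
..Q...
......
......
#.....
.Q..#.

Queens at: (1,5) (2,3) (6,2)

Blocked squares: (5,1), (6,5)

Row 3: attacked by (1,5)→{3,5}; (2,3)→{2,3,4}; (6,2)→{2,5}. Safe: 1, 6. Place at column 1.
Row 4: attacked by (1,5)→{2,5}; (2,3)→{1,3,5}; (3,1)→{1,2}; (6,2)→{2,4}. Safe: 6. Place at column 6.
Row 5: attacked by (1,5)→{1,5}; (2,3)→{3,6}; (3,1)→{1,3}; (4,6)→{5,6}; (6,2)→{1,2,3}. Blocked: 1. Safe: 4. Place at column 4.
Columns [5, 3, 1, 6, 4, 2], r−c [-4, -1, 2, -2, 1, 4], r+c [6, 5, 4, 10, 9, 8] are all distinct, so no two queens attack.

(1,5) (2,3) (3,1) (4,6) (5,4) (6,2)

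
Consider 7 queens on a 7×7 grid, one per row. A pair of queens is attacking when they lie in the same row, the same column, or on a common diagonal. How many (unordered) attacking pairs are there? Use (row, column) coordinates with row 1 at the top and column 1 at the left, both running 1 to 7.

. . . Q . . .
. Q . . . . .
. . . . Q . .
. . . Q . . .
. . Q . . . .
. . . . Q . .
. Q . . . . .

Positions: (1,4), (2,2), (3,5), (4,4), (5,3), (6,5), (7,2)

7

Same column: (1,4)–(4,4) (column 4); (2,2)–(7,2) (column 2); (3,5)–(6,5) (column 5).
Same diagonal: (2,2)–(4,4) (|2−4| = |2−4| = 2); (3,5)–(4,4) (|3−4| = |5−4| = 1); (3,5)–(5,3) (|3−5| = |5−3| = 2); (4,4)–(5,3) (|4−5| = |4−3| = 1).
Total attacking pairs: 7.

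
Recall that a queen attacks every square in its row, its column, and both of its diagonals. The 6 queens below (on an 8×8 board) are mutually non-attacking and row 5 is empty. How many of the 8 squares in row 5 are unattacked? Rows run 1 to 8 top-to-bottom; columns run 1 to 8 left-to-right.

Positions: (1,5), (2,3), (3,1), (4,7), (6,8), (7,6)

(1,5) attacks row 5 at column 5 and diagonals 1.
(2,3) attacks row 5 at column 3 and diagonals 6.
(3,1) attacks row 5 at column 1 and diagonals 3.
(4,7) attacks row 5 at column 7 and diagonals 6, 8.
(6,8) attacks row 5 at column 8 and diagonals 7.
(7,6) attacks row 5 at column 6 and diagonals 4, 8.
Attacked columns: {1, 3, 4, 5, 6, 7, 8}. Safe: {2}.

1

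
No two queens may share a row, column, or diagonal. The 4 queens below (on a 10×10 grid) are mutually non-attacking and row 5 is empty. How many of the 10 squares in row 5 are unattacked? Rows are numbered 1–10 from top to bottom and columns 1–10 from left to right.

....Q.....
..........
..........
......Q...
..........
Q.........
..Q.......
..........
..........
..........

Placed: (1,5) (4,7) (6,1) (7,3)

2

(1,5) attacks row 5 at column 5 and diagonals 1, 9.
(4,7) attacks row 5 at column 7 and diagonals 6, 8.
(6,1) attacks row 5 at column 1 and diagonals 2.
(7,3) attacks row 5 at column 3 and diagonals 1, 5.
Attacked columns: {1, 2, 3, 5, 6, 7, 8, 9}. Safe: {4, 10}.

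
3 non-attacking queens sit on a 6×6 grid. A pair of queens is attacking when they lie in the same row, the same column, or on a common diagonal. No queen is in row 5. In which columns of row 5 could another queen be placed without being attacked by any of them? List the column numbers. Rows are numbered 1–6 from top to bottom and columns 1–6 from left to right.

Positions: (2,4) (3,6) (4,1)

(2,4) attacks row 5 at column 4 and diagonals 1.
(3,6) attacks row 5 at column 6 and diagonals 4.
(4,1) attacks row 5 at column 1 and diagonals 2.
Attacked columns: {1, 2, 4, 6}. Safe: {3, 5}.

columns 3, 5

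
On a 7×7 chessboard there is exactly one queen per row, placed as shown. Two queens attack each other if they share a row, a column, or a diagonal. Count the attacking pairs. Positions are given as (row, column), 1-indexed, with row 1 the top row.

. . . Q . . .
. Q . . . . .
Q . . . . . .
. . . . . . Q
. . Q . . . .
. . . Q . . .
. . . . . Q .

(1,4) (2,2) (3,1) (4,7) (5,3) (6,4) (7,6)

6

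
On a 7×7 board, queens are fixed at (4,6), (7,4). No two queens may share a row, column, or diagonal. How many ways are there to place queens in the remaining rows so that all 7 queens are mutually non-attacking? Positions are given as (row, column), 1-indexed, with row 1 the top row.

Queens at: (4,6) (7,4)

Branch on row 1: col 1 → 1; col 2 → 0; col 5 → 1; col 7 → 0.
Sum: 1 + 0 + 1 + 0 = 2.

2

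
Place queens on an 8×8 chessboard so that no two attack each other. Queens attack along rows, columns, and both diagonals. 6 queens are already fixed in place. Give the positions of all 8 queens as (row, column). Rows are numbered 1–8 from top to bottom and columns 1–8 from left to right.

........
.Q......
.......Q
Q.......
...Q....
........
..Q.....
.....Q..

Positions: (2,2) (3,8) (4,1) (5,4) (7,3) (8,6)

Row 1: attacked by (2,2)→{1,2,3}; (3,8)→{6,8}; (4,1)→{1,4}; (5,4)→{4,8}; (7,3)→{3}; (8,6)→{6}. Safe: 5, 7. Place at column 5.
Row 6: attacked by (1,5)→{5}; (2,2)→{2,6}; (3,8)→{5,8}; (4,1)→{1,3}; (5,4)→{3,4,5}; (7,3)→{2,3,4}; (8,6)→{4,6,8}. Safe: 7. Place at column 7.
Columns [5, 2, 8, 1, 4, 7, 3, 6], r−c [-4, 0, -5, 3, 1, -1, 4, 2], r+c [6, 4, 11, 5, 9, 13, 10, 14] are all distinct, so no two queens attack.

(1,5) (2,2) (3,8) (4,1) (5,4) (6,7) (7,3) (8,6)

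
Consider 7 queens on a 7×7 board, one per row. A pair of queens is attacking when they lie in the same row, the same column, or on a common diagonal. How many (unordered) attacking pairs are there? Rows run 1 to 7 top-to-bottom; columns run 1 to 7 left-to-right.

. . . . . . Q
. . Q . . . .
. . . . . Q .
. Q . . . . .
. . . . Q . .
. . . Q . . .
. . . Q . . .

Same column: (6,4)–(7,4) (column 4).
Same diagonal: (4,2)–(6,4) (|4−6| = |2−4| = 2); (5,5)–(6,4) (|5−6| = |5−4| = 1).
Total attacking pairs: 3.

3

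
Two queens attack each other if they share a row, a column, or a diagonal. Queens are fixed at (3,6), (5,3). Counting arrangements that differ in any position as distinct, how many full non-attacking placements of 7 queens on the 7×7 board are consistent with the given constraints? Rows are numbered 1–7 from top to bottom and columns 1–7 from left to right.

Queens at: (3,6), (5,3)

Branch on row 1: col 1 → 0; col 2 → 1; col 5 → 0.
Sum: 0 + 1 + 0 = 1.

1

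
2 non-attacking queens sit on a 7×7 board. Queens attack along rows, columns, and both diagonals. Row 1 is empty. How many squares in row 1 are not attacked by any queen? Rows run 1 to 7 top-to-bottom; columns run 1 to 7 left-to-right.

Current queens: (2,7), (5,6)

4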